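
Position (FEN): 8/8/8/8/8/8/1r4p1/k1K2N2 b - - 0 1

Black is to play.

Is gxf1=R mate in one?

After gxf1=R: white king on c1; in check: yes, from the black rook on f1.
King squares — b1: attacked by Ka1; d1: attacked by Rf1; b2: attacked by Ka1; c2: attacked by Rb2; d2: attacked by Rb2.
White has no legal moves → checkmate.

yes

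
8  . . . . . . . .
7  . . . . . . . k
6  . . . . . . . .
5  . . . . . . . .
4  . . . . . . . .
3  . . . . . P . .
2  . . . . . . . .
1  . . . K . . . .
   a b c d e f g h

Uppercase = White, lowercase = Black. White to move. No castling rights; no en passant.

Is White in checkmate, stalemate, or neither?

White to move; white king on d1.
In check: no.
Legal moves for White: Ke2, Kd2, Kc2, Ke1, Kc1, f4.
White has 6 legal moves and is not in check → neither.

neither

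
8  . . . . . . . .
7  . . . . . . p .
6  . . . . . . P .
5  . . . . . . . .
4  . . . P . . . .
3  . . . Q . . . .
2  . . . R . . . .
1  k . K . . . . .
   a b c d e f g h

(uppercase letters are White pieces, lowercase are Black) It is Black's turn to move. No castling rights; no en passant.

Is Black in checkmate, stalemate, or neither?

Black to move; black king on a1.
In check: no.
King squares — b1: attacked by Kc1; a2: attacked by Rd2; b2: attacked by Kc1.
Legal moves for Black: none.
Not in check and no legal moves → stalemate.

stalemate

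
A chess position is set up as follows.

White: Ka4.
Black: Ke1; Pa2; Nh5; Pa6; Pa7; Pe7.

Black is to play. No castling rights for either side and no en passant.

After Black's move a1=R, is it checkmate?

After a1=R: white king on a4; in check: yes, from the black rook on a1.
White has 2 legal replies: Kb4, Kb3.
In check but a legal move exists → not checkmate.

no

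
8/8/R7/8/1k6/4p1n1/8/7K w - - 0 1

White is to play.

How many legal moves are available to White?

White to move; king on h1.
In check: yes, from the black knight on g3.
Legal moves: Kh2, Kg2, Kg1.
Count: 3.

3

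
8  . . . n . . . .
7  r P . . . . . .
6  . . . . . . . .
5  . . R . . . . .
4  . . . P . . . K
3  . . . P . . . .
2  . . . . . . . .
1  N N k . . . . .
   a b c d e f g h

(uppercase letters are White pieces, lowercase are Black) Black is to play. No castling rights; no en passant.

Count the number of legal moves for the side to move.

3

Black to move; king on c1.
In check: yes, from the white rook on c5.
Legal moves: Kb2, Kd1, Kxb1.
Count: 3.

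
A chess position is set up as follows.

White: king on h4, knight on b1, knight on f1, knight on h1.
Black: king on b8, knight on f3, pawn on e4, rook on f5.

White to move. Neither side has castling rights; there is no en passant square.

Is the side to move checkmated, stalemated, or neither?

neither

White to move; white king on h4.
In check: yes, from the black knight on f3.
King squares — g3: available; h3: available; g4: available; g5: attacked by Nf3; h5: attacked by Rf5.
Legal moves for White: Kg4, Kh3, Kg3.
White is in check but has 3 legal moves → neither.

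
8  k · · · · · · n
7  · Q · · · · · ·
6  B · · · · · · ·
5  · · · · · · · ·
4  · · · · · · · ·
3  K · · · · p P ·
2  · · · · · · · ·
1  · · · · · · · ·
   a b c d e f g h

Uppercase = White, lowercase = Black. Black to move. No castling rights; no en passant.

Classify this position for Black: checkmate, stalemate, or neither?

Black to move; black king on a8.
In check: yes, from the white queen on b7.
King squares — a7: attacked by Qb7; b7: attacked by Ba6; b8: attacked by Qb7.
Legal moves for Black: none.
In check with no legal moves → checkmate.

checkmate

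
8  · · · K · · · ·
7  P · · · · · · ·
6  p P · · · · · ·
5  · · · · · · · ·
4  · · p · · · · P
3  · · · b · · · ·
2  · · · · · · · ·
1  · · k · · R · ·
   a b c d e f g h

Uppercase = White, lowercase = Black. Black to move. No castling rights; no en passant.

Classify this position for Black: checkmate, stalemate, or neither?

neither

Black to move; black king on c1.
In check: yes, from the white rook on f1.
Legal moves for Black: Kd2, Kc2, Kb2, Bxf1.
Black is in check but has 4 legal moves → neither.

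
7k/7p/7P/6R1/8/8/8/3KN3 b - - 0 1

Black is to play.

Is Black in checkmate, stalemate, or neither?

Black to move; black king on h8.
In check: no.
King squares — g7: attacked by Rg5; h7: own pawn; g8: attacked by Rg5.
Legal moves for Black: none.
Not in check and no legal moves → stalemate.

stalemate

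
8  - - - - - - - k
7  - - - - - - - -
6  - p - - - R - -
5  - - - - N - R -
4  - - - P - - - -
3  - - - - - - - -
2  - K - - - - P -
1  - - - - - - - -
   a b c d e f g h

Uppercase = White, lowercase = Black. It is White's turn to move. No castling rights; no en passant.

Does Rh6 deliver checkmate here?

yes

After Rh6: black king on h8; in check: yes, from the white rook on h6.
King squares — g7: attacked by Rg5; h7: attacked by Rh6; g8: attacked by Rg5.
Black has no legal moves → checkmate.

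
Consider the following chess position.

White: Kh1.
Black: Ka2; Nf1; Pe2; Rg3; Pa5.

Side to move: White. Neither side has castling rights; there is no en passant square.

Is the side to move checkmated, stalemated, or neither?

White to move; white king on h1.
In check: no.
King squares — g1: attacked by Rg3; g2: attacked by Rg3; h2: attacked by Nf1.
Legal moves for White: none.
Not in check and no legal moves → stalemate.

stalemate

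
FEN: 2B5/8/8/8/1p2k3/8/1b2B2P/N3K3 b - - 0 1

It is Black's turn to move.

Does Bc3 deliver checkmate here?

no

After Bc3: white king on e1; in check: yes, from the black bishop on c3.
White has 3 legal replies: Kf2, Kf1, Kd1.
In check but a legal move exists → not checkmate.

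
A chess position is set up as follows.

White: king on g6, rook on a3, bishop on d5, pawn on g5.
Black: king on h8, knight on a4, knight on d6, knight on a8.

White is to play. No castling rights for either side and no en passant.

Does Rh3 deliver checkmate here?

After Rh3: black king on h8; in check: yes, from the white rook on h3.
King squares — g7: attacked by Kg6; h7: attacked by Rh3; g8: attacked by Bd5.
Black has no legal moves → checkmate.

yes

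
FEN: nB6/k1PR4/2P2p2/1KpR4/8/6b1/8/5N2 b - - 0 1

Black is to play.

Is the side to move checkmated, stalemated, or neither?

Black to move; black king on a7.
In check: yes, from the white bishop on b8.
King squares — a6: attacked by Kb5; b6: attacked by Kb5; b7: attacked by Pc6; a8: own knight; b8: attacked by Pc7.
Legal moves for Black: none.
In check with no legal moves → checkmate.

checkmate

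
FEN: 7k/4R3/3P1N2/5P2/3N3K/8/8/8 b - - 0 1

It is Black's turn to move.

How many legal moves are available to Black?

Black to move; king on h8.
In check: no.
Legal moves: none.
Count: 0.

0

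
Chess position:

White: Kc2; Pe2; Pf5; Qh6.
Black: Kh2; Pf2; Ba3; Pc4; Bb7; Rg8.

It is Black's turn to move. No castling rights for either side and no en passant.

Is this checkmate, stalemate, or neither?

Black to move; black king on h2.
In check: yes, from the white queen on h6.
Legal moves for Black: Kg3, Kg2, Kg1.
Black is in check but has 3 legal moves → neither.

neither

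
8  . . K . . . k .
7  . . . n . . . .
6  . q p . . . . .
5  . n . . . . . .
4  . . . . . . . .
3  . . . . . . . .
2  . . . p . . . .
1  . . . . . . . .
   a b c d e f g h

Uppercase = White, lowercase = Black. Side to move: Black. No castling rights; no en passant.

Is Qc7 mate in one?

yes

After Qc7: white king on c8; in check: yes, from the black queen on c7.
King squares — b7: attacked by Qc7; c7: attacked by Nb5; d7: attacked by Qc7; b8: attacked by Qc7; d8: attacked by Qc7.
White has no legal moves → checkmate.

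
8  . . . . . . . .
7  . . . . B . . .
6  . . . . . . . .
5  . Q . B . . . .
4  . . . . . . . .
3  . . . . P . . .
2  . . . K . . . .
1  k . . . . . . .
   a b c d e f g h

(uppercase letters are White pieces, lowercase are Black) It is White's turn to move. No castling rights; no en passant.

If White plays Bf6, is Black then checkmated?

yes

After Bf6: black king on a1; in check: yes, from the white bishop on f6.
King squares — b1: attacked by Qb5; a2: attacked by Bd5; b2: attacked by Qb5.
Black has no legal moves → checkmate.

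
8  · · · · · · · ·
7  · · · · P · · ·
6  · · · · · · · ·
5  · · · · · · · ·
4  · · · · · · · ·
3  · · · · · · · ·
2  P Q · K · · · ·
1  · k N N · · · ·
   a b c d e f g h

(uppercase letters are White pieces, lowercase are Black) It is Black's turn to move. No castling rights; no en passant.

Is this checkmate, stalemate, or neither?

Black to move; black king on b1.
In check: yes, from the white queen on b2.
King squares — a1: attacked by Qb2; c1: attacked by Qb2; a2: attacked by Nc1; b2: attacked by Nd1; c2: attacked by Qb2.
Legal moves for Black: none.
In check with no legal moves → checkmate.

checkmate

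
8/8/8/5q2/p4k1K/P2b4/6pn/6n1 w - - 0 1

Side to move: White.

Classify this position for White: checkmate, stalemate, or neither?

White to move; white king on h4.
In check: no.
King squares — g3: attacked by Kf4; h3: attacked by Ng1; g4: attacked by Nh2; g5: attacked by Kf4; h5: attacked by Qf5.
Legal moves for White: none.
Not in check and no legal moves → stalemate.

stalemate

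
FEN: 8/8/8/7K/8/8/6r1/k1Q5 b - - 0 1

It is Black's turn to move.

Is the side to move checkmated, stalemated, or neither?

Black to move; black king on a1.
In check: yes, from the white queen on c1.
Legal moves for Black: Ka2.
Black is in check but has 1 legal move → neither.

neither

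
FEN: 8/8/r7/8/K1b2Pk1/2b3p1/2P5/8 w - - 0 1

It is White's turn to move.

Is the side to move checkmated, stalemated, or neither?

White to move; white king on a4.
In check: yes, from the black rook on a6.
King squares — a3: attacked by Ra6; b3: attacked by Bc4; b4: attacked by Bc3; a5: attacked by Bc3; b5: attacked by Bc4.
Legal moves for White: none.
In check with no legal moves → checkmate.

checkmate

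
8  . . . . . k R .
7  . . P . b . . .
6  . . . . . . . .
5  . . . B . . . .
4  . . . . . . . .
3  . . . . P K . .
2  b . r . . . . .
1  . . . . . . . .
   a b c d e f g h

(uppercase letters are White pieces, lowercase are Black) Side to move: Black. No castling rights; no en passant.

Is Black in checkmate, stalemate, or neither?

checkmate

Black to move; black king on f8.
In check: yes, from the white rook on g8.
King squares — e7: own bishop; f7: attacked by Bd5; g7: attacked by Rg8; e8: attacked by Rg8; g8: attacked by Bd5.
Legal moves for Black: none.
In check with no legal moves → checkmate.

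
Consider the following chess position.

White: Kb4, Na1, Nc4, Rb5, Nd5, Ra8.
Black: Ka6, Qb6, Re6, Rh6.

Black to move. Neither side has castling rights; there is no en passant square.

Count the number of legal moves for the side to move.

2

Black to move; king on a6.
In check: yes, from the white rook on a8.
Legal moves: Kb7, Qa7.
Count: 2.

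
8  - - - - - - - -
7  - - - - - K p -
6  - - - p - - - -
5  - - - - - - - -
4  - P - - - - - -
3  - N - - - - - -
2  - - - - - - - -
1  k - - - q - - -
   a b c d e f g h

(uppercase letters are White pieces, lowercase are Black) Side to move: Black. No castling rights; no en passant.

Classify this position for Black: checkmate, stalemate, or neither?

Black to move; black king on a1.
In check: yes, from the white knight on b3.
King squares — b1: available; a2: available; b2: available.
Legal moves for Black: Kb2, Ka2, Kb1.
Black is in check but has 3 legal moves → neither.

neither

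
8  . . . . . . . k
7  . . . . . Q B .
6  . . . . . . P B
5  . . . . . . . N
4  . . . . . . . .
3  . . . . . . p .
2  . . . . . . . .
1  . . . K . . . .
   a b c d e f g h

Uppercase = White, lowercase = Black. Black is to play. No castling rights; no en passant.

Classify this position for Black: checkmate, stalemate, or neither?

checkmate

Black to move; black king on h8.
In check: yes, from the white bishop on g7.
King squares — g7: attacked by Nh5; h7: attacked by Pg6; g8: attacked by Qf7.
Legal moves for Black: none.
In check with no legal moves → checkmate.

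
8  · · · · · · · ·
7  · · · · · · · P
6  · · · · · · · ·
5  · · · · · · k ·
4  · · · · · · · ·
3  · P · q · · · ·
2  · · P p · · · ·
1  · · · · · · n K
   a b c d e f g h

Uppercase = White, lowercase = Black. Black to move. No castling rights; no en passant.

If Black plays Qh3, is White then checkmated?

After Qh3: white king on h1; in check: yes, from the black queen on h3.
White has 1 legal reply: Kxg1.
In check but a legal move exists → not checkmate.

no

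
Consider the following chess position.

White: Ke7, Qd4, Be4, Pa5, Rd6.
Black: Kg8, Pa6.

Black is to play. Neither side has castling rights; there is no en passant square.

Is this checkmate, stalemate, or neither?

stalemate

Black to move; black king on g8.
In check: no.
King squares — f7: attacked by Ke7; g7: attacked by Qd4; h7: attacked by Be4; f8: attacked by Ke7; h8: attacked by Qd4.
Legal moves for Black: none.
Not in check and no legal moves → stalemate.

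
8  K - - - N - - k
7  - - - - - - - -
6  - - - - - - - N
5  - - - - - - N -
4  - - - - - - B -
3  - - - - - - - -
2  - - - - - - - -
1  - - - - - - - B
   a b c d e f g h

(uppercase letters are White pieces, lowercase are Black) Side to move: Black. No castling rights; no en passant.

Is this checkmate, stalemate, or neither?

Black to move; black king on h8.
In check: no.
King squares — g7: attacked by Ne8; h7: attacked by Ng5; g8: attacked by Nh6.
Legal moves for Black: none.
Not in check and no legal moves → stalemate.

stalemate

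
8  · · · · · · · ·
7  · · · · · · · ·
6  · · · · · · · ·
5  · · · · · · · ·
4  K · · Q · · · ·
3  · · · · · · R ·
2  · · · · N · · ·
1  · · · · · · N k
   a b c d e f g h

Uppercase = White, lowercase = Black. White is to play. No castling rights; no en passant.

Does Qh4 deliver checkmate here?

After Qh4: black king on h1; in check: yes, from the white queen on h4.
King squares — g1: attacked by Ne2; g2: attacked by Rg3; h2: attacked by Qh4.
Black has no legal moves → checkmate.

yes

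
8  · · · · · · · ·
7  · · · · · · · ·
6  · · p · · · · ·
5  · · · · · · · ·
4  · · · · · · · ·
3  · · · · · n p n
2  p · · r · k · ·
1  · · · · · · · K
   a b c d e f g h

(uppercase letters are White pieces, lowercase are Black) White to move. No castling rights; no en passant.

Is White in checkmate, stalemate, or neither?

White to move; white king on h1.
In check: no.
King squares — g1: attacked by Kf2; g2: attacked by Kf2; h2: attacked by Nf3.
Legal moves for White: none.
Not in check and no legal moves → stalemate.

stalemate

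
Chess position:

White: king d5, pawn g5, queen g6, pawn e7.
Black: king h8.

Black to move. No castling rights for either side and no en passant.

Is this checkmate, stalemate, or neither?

stalemate

Black to move; black king on h8.
In check: no.
King squares — g7: attacked by Qg6; h7: attacked by Qg6; g8: attacked by Qg6.
Legal moves for Black: none.
Not in check and no legal moves → stalemate.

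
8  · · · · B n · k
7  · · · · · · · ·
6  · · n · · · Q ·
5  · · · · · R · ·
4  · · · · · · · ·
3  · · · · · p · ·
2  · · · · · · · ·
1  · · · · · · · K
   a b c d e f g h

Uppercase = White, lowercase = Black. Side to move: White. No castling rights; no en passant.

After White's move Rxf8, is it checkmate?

After Rxf8: black king on h8; in check: yes, from the white rook on f8.
King squares — g7: attacked by Qg6; h7: attacked by Qg6; g8: attacked by Qg6.
Black has no legal moves → checkmate.

yes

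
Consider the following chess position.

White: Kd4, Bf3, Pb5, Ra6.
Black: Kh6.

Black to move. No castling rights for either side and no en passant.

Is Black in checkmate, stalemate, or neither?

Black to move; black king on h6.
In check: yes, from the white rook on a6.
Legal moves for Black: Kh7, Kg7, Kg5.
Black is in check but has 3 legal moves → neither.

neither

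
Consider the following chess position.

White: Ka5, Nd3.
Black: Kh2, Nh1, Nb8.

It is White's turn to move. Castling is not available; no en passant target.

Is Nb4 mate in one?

no

After Nb4: black king on h2; in check: no.
Black is not in check, so this cannot be checkmate.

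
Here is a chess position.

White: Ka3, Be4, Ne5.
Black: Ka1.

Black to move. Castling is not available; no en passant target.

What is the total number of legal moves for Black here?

0

Black to move; king on a1.
In check: no.
Legal moves: none.
Count: 0.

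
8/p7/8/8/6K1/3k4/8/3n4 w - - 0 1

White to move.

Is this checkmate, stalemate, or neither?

neither

White to move; white king on g4.
In check: no.
Legal moves for White: Kh5, Kg5, Kf5, Kh4, Kf4, Kh3, Kg3, Kf3.
White has 8 legal moves and is not in check → neither.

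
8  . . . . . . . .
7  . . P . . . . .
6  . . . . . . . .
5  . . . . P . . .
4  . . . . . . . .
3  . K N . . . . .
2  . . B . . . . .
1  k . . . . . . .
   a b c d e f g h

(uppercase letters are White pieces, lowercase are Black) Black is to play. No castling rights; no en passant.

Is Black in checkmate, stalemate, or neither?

stalemate

Black to move; black king on a1.
In check: no.
King squares — b1: attacked by Bc2; a2: attacked by Kb3; b2: attacked by Kb3.
Legal moves for Black: none.
Not in check and no legal moves → stalemate.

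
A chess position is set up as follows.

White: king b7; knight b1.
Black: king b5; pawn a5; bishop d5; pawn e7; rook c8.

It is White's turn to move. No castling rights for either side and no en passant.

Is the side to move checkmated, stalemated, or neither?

White to move; white king on b7.
In check: yes, from the black bishop on d5.
Legal moves for White: Kxc8, Ka7.
White is in check but has 2 legal moves → neither.

neither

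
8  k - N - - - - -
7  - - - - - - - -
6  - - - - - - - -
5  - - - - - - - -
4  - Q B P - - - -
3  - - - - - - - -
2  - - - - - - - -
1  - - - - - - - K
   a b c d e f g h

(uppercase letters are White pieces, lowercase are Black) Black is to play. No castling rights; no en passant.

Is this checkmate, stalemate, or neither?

Black to move; black king on a8.
In check: no.
King squares — a7: attacked by Nc8; b7: attacked by Qb4; b8: attacked by Qb4.
Legal moves for Black: none.
Not in check and no legal moves → stalemate.

stalemate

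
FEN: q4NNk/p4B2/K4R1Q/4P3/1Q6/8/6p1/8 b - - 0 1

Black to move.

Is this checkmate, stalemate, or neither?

Black to move; black king on h8.
In check: yes, from the white queen on h6.
King squares — g7: attacked by Qh6; h7: attacked by Qh6; g8: attacked by Bf7.
Legal moves for Black: none.
In check with no legal moves → checkmate.

checkmate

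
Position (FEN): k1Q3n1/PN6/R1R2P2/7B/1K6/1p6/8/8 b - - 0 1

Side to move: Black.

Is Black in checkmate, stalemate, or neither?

Black to move; black king on a8.
In check: yes, from the white queen on c8.
King squares — a7: attacked by Ra6; b7: attacked by Qc8; b8: attacked by Pa7.
Legal moves for Black: none.
In check with no legal moves → checkmate.

checkmate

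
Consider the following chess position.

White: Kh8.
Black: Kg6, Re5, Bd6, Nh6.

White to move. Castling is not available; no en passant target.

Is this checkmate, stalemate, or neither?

White to move; white king on h8.
In check: no.
King squares — g7: attacked by Kg6; h7: attacked by Kg6; g8: attacked by Nh6.
Legal moves for White: none.
Not in check and no legal moves → stalemate.

stalemate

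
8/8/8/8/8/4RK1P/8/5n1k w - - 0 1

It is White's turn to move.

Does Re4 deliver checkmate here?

no

After Re4: black king on h1; in check: no.
Black is not in check, so this cannot be checkmate.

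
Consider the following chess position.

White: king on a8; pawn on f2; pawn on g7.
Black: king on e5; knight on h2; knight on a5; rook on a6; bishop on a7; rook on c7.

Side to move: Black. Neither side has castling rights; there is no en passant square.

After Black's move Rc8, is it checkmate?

yes

After Rc8: white king on a8; in check: yes, from the black rook on c8.
King squares — a7: attacked by Ra6; b7: attacked by Na5; b8: attacked by Ba7.
White has no legal moves → checkmate.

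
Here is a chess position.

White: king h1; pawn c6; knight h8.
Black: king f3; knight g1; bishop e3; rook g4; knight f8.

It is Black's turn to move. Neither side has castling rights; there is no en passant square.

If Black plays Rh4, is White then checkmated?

yes

After Rh4: white king on h1; in check: yes, from the black rook on h4.
King squares — g1: attacked by Be3; g2: attacked by Kf3; h2: attacked by Rh4.
White has no legal moves → checkmate.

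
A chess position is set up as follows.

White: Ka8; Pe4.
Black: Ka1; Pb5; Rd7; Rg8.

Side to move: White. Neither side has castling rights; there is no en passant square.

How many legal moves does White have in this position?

0

White to move; king on a8.
In check: yes, from the black rook on g8.
Legal moves: none.
Count: 0.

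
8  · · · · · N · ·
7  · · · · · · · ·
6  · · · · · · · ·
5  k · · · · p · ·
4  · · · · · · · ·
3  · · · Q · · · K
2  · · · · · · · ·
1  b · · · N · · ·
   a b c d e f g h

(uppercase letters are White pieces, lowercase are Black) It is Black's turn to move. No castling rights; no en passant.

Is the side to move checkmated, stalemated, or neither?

neither

Black to move; black king on a5.
In check: no.
Legal moves for Black: Kb6, Kb4, Ka4, Bh8, Bg7, Bf6, Be5, Bd4, Bc3, Bb2, f4.
Black has 11 legal moves and is not in check → neither.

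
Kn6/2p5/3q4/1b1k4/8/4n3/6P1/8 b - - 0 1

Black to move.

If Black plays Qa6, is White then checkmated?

no

After Qa6: white king on a8; in check: yes, from the black queen on a6.
White has 1 legal reply: Kxb8.
In check but a legal move exists → not checkmate.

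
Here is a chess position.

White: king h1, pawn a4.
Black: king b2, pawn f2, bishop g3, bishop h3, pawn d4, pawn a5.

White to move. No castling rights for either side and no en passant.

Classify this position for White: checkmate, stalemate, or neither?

White to move; white king on h1.
In check: no.
King squares — g1: attacked by Pf2; g2: attacked by Bh3; h2: attacked by Bg3.
Legal moves for White: none.
Not in check and no legal moves → stalemate.

stalemate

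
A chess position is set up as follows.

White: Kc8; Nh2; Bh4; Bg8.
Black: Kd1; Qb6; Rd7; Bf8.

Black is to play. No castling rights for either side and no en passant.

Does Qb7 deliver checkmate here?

yes

After Qb7: white king on c8; in check: yes, from the black queen on b7.
King squares — b7: attacked by Rd7; c7: attacked by Qb7; d7: attacked by Qb7; b8: attacked by Qb7; d8: attacked by Rd7.
White has no legal moves → checkmate.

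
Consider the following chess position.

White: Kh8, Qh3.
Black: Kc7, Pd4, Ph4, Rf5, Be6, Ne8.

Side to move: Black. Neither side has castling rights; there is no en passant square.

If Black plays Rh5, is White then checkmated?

After Rh5: white king on h8; in check: yes, from the black rook on h5.
King squares — g7: attacked by Ne8; h7: attacked by Rh5; g8: attacked by Be6.
White has no legal moves → checkmate.

yes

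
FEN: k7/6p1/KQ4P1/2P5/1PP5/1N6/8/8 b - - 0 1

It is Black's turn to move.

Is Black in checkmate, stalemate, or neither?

Black to move; black king on a8.
In check: no.
King squares — a7: attacked by Ka6; b7: attacked by Ka6; b8: attacked by Qb6.
Legal moves for Black: none.
Not in check and no legal moves → stalemate.

stalemate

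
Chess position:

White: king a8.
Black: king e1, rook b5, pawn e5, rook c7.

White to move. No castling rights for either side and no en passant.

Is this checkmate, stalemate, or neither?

stalemate

White to move; white king on a8.
In check: no.
King squares — a7: attacked by Rc7; b7: attacked by Rb5; b8: attacked by Rb5.
Legal moves for White: none.
Not in check and no legal moves → stalemate.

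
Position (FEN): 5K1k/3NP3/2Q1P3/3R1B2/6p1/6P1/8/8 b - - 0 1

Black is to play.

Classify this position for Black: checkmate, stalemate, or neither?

Black to move; black king on h8.
In check: no.
King squares — g7: attacked by Kf8; h7: attacked by Bf5; g8: attacked by Kf8.
Legal moves for Black: none.
Not in check and no legal moves → stalemate.

stalemate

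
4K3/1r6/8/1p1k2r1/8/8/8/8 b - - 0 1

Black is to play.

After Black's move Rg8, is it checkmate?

After Rg8: white king on e8; in check: yes, from the black rook on g8.
King squares — d7: attacked by Rb7; e7: attacked by Rb7; f7: attacked by Rb7; d8: attacked by Rg8; f8: attacked by Rg8.
White has no legal moves → checkmate.

yes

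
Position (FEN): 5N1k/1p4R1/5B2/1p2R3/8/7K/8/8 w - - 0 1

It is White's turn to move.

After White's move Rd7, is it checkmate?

After Rd7: black king on h8; in check: yes, from the white bishop on f6.
Black has 1 legal reply: Kg8.
In check but a legal move exists → not checkmate.

no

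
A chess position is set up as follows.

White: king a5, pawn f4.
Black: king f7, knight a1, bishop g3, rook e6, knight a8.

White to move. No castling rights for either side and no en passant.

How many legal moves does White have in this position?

White to move; king on a5.
In check: no.
Legal moves: Kb5, Kb4, Ka4, f5.
Count: 4.

4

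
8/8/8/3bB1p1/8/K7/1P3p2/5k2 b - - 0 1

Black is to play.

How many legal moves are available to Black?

18

Black to move; king on f1.
In check: no.
Legal moves: Bg8, Ba8, Bf7, Bb7, Be6, Bc6, Be4, Bc4, Bf3, Bb3, Bg2, Ba2, Bh1, Kg2, Ke2, Kg1, Ke1, g4.
Count: 18.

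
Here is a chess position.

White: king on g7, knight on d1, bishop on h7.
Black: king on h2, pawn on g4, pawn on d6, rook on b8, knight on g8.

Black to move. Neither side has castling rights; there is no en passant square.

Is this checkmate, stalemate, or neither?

neither

Black to move; black king on h2.
In check: no.
Legal moves for Black include: Ne7, Nh6, Nf6, Rf8, Re8, Rd8, Rc8, Ra8, Rb7+, Rb6, Rb5, Rb4, Rb3, Rb2, Rb1, Kh3, Kg3, Kg2, ... (list truncated; more exist).
Black has legal moves and is not in check → neither.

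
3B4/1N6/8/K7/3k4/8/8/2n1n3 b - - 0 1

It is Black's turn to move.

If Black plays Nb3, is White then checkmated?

no

After Nb3: white king on a5; in check: yes, from the black knight on b3.
White has 5 legal replies: Kb6, Ka6, Kb5, Kb4, Ka4.
In check but a legal move exists → not checkmate.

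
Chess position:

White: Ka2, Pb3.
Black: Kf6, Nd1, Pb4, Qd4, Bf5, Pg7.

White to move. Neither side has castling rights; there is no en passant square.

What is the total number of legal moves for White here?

0

White to move; king on a2.
In check: no.
Legal moves: none.
Count: 0.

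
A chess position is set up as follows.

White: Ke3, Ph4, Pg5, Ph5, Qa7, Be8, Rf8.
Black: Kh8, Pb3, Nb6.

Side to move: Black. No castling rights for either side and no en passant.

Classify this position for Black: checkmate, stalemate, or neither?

checkmate

Black to move; black king on h8.
In check: yes, from the white rook on f8.
King squares — g7: attacked by Qa7; h7: attacked by Qa7; g8: attacked by Rf8.
Legal moves for Black: none.
In check with no legal moves → checkmate.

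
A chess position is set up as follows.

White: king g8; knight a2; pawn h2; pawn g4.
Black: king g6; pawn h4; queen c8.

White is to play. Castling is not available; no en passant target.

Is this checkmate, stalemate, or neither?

checkmate

White to move; white king on g8.
In check: yes, from the black queen on c8.
King squares — f7: attacked by Kg6; g7: attacked by Kg6; h7: attacked by Kg6; f8: attacked by Qc8; h8: attacked by Qc8.
Legal moves for White: none.
In check with no legal moves → checkmate.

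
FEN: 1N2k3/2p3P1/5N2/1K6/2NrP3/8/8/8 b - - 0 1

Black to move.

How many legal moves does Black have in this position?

Black to move; king on e8.
In check: yes, from the white knight on f6.
Legal moves: Kd8, Kf7, Ke7.
Count: 3.

3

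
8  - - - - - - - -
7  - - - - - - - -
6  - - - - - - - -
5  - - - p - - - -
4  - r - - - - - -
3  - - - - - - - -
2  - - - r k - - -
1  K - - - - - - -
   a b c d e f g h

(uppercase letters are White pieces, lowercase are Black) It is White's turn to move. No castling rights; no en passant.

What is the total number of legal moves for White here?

0

White to move; king on a1.
In check: no.
Legal moves: none.
Count: 0.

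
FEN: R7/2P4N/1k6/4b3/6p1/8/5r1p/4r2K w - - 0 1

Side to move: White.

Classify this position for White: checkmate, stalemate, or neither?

White to move; white king on h1.
In check: yes, from the black rook on e1.
King squares — g1: attacked by Re1; g2: attacked by Rf2; h2: attacked by Rf2.
Legal moves for White: none.
In check with no legal moves → checkmate.

checkmate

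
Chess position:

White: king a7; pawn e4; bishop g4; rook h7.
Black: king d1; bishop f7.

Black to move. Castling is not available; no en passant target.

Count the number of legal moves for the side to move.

4

Black to move; king on d1.
In check: yes, from the white bishop on g4.
Legal moves: Kd2, Kc2, Ke1, Kc1.
Count: 4.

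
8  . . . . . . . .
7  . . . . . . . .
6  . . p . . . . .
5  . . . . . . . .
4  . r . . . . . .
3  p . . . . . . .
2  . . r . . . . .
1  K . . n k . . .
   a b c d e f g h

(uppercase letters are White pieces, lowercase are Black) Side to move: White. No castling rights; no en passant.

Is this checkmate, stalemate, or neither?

White to move; white king on a1.
In check: no.
King squares — b1: attacked by Rb4; a2: attacked by Rc2; b2: attacked by Nd1.
Legal moves for White: none.
Not in check and no legal moves → stalemate.

stalemate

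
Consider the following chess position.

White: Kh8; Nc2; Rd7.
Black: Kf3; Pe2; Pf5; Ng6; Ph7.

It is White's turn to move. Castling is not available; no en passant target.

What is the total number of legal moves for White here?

White to move; king on h8.
In check: yes, from the black knight on g6.
Legal moves: Kg8, Kxh7, Kg7.
Count: 3.

3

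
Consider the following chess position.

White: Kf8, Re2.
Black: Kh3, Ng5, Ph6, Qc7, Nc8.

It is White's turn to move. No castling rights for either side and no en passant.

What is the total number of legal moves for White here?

White to move; king on f8.
In check: no.
Legal moves: Kg8, Ke8, Re8, Re7, Re6, Re5, Re4, Re3+, Rh2+, Rg2, Rf2, Rd2, Rc2, Rb2, Ra2, Re1.
Count: 16.

16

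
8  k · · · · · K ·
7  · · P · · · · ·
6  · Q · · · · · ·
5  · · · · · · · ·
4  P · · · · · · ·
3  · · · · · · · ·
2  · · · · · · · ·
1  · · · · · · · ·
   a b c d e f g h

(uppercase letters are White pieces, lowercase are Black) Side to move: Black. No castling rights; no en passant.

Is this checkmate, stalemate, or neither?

stalemate

Black to move; black king on a8.
In check: no.
King squares — a7: attacked by Qb6; b7: attacked by Qb6; b8: attacked by Qb6.
Legal moves for Black: none.
Not in check and no legal moves → stalemate.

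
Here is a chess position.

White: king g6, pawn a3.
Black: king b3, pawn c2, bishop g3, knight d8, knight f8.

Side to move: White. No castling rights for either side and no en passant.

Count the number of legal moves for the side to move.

6

White to move; king on g6.
In check: yes, from the black knight on f8.
Legal moves: Kg7, Kh6, Kf6, Kh5, Kg5, Kf5.
Count: 6.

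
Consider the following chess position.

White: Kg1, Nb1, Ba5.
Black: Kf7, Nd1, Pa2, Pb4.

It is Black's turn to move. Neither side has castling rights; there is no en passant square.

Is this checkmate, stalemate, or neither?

neither

Black to move; black king on f7.
In check: no.
Legal moves for Black include: Kg8, Kf8, Ke8, Kg7, Ke7, Kg6, Kf6, Ke6, Ne3, Nc3, Nf2, Nb2, axb1=Q, axb1=R, axb1=B, axb1=N, b3, a1=Q, ... (list truncated; more exist).
Black has legal moves and is not in check → neither.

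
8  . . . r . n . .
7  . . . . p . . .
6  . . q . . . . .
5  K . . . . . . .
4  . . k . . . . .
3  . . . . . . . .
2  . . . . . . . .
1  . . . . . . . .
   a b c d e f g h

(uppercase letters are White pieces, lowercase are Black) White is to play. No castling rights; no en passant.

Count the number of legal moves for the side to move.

0

White to move; king on a5.
In check: no.
Legal moves: none.
Count: 0.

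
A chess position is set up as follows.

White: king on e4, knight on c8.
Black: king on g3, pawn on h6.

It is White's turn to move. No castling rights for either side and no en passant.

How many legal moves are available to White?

10

White to move; king on e4.
In check: no.
Legal moves: Ne7, Na7, Nd6, Nb6, Kf5, Ke5, Kd5, Kd4, Ke3, Kd3.
Count: 10.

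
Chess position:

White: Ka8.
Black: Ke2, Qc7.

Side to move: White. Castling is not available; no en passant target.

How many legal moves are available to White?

White to move; king on a8.
In check: no.
Legal moves: none.
Count: 0.

0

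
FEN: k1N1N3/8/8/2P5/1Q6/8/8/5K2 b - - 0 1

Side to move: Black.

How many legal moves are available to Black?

0

Black to move; king on a8.
In check: no.
Legal moves: none.
Count: 0.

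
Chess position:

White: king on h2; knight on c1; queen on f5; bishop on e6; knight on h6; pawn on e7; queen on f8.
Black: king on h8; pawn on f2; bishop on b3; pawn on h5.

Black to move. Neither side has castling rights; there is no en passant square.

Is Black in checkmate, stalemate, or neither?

checkmate

Black to move; black king on h8.
In check: yes, from the white queen on f8.
King squares — g7: attacked by Qf8; h7: attacked by Qf5; g8: attacked by Be6.
Legal moves for Black: none.
In check with no legal moves → checkmate.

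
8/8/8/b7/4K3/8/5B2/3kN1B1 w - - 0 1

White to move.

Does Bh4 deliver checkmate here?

After Bh4: black king on d1; in check: no.
Black is not in check, so this cannot be checkmate.

no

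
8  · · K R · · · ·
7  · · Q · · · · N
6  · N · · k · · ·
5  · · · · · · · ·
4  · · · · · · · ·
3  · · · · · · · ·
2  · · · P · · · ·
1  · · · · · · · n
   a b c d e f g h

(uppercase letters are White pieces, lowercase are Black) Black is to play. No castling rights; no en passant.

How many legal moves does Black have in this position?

3

Black to move; king on e6.
In check: no.
Legal moves: Kf5, Ng3, Nf2.
Count: 3.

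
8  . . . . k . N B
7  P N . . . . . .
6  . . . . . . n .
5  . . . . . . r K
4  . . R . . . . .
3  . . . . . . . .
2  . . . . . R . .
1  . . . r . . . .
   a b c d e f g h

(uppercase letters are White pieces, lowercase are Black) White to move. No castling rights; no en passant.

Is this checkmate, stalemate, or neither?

White to move; white king on h5.
In check: yes, from the black rook on g5.
King squares — g4: attacked by Rg5; h4: attacked by Ng6; g5: available; g6: attacked by Rg5; h6: available.
Legal moves for White: Kh6, Kxg5.
White is in check but has 2 legal moves → neither.

neither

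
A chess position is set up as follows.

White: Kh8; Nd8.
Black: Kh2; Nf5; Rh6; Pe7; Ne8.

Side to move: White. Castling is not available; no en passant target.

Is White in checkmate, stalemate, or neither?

White to move; white king on h8.
In check: yes, from the black rook on h6.
King squares — g7: attacked by Nf5; h7: attacked by Rh6; g8: available.
Legal moves for White: Kg8.
White is in check but has 1 legal move → neither.

neither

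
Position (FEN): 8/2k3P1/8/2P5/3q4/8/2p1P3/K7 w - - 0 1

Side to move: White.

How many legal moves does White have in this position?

White to move; king on a1.
In check: yes, from the black queen on d4.
Legal moves: Ka2.
Count: 1.

1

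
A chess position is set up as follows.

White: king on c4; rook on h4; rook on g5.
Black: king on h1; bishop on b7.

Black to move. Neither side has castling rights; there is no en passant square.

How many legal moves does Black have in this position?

Black to move; king on h1.
In check: yes, from the white rook on h4.
Legal moves: none.
Count: 0.

0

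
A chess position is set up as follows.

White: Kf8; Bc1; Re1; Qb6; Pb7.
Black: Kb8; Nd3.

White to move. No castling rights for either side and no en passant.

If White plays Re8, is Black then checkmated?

After Re8: black king on b8; in check: yes, from the white rook on e8.
King squares — a7: attacked by Qb6; b7: attacked by Qb6; c7: attacked by Qb6; a8: attacked by Pb7; c8: attacked by Pb7.
Black has no legal moves → checkmate.

yes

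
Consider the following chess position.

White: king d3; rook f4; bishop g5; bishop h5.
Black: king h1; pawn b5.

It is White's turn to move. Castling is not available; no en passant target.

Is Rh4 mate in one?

no

After Rh4: black king on h1; in check: yes, from the white rook on h4.
Black has 2 legal replies: Kg2, Kg1.
In check but a legal move exists → not checkmate.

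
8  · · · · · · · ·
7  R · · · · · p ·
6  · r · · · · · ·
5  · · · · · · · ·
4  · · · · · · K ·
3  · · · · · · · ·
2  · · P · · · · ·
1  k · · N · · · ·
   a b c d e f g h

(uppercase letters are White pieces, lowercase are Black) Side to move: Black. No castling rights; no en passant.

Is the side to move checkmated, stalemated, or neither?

Black to move; black king on a1.
In check: yes, from the white rook on a7.
Legal moves for Black: Kb1, Ra6.
Black is in check but has 2 legal moves → neither.

neither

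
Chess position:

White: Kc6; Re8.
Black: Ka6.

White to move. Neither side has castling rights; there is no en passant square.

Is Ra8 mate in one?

After Ra8: black king on a6; in check: yes, from the white rook on a8.
King squares — a5: attacked by Ra8; b5: attacked by Kc6; b6: attacked by Kc6; a7: attacked by Ra8; b7: attacked by Kc6.
Black has no legal moves → checkmate.

yes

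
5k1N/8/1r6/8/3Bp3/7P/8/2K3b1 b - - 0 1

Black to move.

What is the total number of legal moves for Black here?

22

Black to move; king on f8.
In check: no.
Legal moves: Kg8, Ke8, Ke7, Rb8, Rb7, Rh6, Rg6, Rf6, Re6, Rd6, Rc6+, Ra6, Rb5, Rb4, Rb3, Rb2, Rb1+, Bxd4, Be3+, Bh2, Bf2, e3.
Count: 22.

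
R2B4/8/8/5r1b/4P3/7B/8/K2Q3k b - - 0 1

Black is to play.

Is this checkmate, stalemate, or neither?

Black to move; black king on h1.
In check: yes, from the white queen on d1.
Legal moves for Black: Kh2, Bxd1, Rf1.
Black is in check but has 3 legal moves → neither.

neither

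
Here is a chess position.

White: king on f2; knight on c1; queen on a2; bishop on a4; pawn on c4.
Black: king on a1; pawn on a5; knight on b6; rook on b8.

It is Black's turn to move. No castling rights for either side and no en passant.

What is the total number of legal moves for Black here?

Black to move; king on a1.
In check: yes, from the white queen on a2.
Legal moves: none.
Count: 0.

0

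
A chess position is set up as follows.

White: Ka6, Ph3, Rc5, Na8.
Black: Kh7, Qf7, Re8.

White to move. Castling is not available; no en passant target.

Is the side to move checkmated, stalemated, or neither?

neither

White to move; white king on a6.
In check: no.
Legal moves for White include: Nc7, Nb6, Kb6, Kb5, Ka5, Rc8, Rc7, Rc6, Rh5+, Rg5, Rf5, Re5, Rd5, Rb5, Ra5, Rc4, Rc3, Rc2, ... (list truncated; more exist).
White has legal moves and is not in check → neither.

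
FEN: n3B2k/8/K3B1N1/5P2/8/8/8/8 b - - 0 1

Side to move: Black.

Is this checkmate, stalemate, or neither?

Black to move; black king on h8.
In check: yes, from the white knight on g6.
Legal moves for Black: Kh7, Kg7.
Black is in check but has 2 legal moves → neither.

neither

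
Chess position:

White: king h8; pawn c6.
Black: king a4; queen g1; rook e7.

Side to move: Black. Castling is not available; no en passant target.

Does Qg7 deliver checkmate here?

After Qg7: white king on h8; in check: yes, from the black queen on g7.
King squares — g7: attacked by Re7; h7: attacked by Qg7; g8: attacked by Qg7.
White has no legal moves → checkmate.

yes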